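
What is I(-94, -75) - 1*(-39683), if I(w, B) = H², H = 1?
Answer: 39684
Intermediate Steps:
I(w, B) = 1 (I(w, B) = 1² = 1)
I(-94, -75) - 1*(-39683) = 1 - 1*(-39683) = 1 + 39683 = 39684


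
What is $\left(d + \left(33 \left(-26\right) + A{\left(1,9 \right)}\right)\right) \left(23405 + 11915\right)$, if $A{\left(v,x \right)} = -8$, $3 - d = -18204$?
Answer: $612484120$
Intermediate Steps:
$d = 18207$ ($d = 3 - -18204 = 3 + 18204 = 18207$)
$\left(d + \left(33 \left(-26\right) + A{\left(1,9 \right)}\right)\right) \left(23405 + 11915\right) = \left(18207 + \left(33 \left(-26\right) - 8\right)\right) \left(23405 + 11915\right) = \left(18207 - 866\right) 35320 = 17341 \cdot 35320 = 612484120$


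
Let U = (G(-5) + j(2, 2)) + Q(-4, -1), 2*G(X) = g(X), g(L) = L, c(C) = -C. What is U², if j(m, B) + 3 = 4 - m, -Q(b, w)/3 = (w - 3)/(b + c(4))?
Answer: 25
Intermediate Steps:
Q(b, w) = -3*(-3 + w)/(-4 + b) (Q(b, w) = -3*(w - 3)/(b - 1*4) = -3*(-3 + w)/(b - 4) = -3*(-3 + w)/(-4 + b))
G(X) = X/2
j(m, B) = 1 - m (j(m, B) = -3 + (4 - m) = 1 - m)
U = -5 (U = ((½)*(-5) + (1 - 1*2)) + 3*(3 - 1*(-1))/(-4 - 4) = (-5/2 + (1 - 2)) + 3*(3 + 1)/(-8) = (-5/2 - 1) + 3*(-⅛)*4 = -7/2 - 3/2 = -5)
U² = (-5)² = 25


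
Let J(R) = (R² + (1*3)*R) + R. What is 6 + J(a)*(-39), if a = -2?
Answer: 162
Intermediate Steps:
J(R) = R² + 4*R (J(R) = (R² + 3*R) + R = R² + 4*R)
6 + J(a)*(-39) = 6 - 2*(4 - 2)*(-39) = 6 - 2*2*(-39) = 6 - 4*(-39) = 6 + 156 = 162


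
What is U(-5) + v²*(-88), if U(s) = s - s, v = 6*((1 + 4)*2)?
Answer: -316800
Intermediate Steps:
v = 60 (v = 6*(5*2) = 6*10 = 60)
U(s) = 0
U(-5) + v²*(-88) = 0 + 60²*(-88) = 0 + 3600*(-88) = 0 - 316800 = -316800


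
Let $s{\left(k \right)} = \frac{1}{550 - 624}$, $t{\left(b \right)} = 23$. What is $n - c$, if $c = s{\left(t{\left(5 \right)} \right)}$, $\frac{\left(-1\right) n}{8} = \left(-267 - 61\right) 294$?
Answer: $\frac{57087745}{74} \approx 7.7146 \cdot 10^{5}$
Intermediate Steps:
$n = 771456$ ($n = - 8 \left(-267 - 61\right) 294 = - 8 \left(\left(-328\right) 294\right) = \left(-8\right) \left(-96432\right) = 771456$)
$s{\left(k \right)} = - \frac{1}{74}$ ($s{\left(k \right)} = \frac{1}{-74} = - \frac{1}{74}$)
$c = - \frac{1}{74} \approx -0.013514$
$n - c = 771456 - - \frac{1}{74} = 771456 + \frac{1}{74} = \frac{57087745}{74}$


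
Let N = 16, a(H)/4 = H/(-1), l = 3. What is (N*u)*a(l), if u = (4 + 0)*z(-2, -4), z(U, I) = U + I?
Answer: 4608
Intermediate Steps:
a(H) = -4*H (a(H) = 4*(H/(-1)) = 4*(H*(-1)) = 4*(-H) = -4*H)
z(U, I) = I + U
u = -24 (u = (4 + 0)*(-4 - 2) = 4*(-6) = -24)
(N*u)*a(l) = (16*(-24))*(-4*3) = -384*(-12) = 4608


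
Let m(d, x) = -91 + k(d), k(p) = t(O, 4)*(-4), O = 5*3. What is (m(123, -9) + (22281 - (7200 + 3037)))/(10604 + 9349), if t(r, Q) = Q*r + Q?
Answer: 3899/6651 ≈ 0.58623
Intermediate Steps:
O = 15
t(r, Q) = Q + Q*r
k(p) = -256 (k(p) = (4*(1 + 15))*(-4) = (4*16)*(-4) = 64*(-4) = -256)
m(d, x) = -347 (m(d, x) = -91 - 256 = -347)
(m(123, -9) + (22281 - (7200 + 3037)))/(10604 + 9349) = (-347 + (22281 - (7200 + 3037)))/(10604 + 9349) = (-347 + (22281 - 1*10237))/19953 = (-347 + (22281 - 10237))*(1/19953) = (-347 + 12044)*(1/19953) = 11697*(1/19953) = 3899/6651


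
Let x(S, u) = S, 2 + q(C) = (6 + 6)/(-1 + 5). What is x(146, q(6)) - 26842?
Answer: -26696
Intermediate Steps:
q(C) = 1 (q(C) = -2 + (6 + 6)/(-1 + 5) = -2 + 12/4 = -2 + 12*(1/4) = -2 + 3 = 1)
x(146, q(6)) - 26842 = 146 - 26842 = -26696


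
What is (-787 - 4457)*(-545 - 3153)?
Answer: 19392312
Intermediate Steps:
(-787 - 4457)*(-545 - 3153) = -5244*(-3698) = 19392312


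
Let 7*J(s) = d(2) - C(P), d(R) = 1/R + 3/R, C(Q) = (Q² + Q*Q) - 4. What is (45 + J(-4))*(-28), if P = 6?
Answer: -996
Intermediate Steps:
C(Q) = -4 + 2*Q² (C(Q) = (Q² + Q²) - 4 = 2*Q² - 4 = -4 + 2*Q²)
d(R) = 4/R (d(R) = 1/R + 3/R = 4/R)
J(s) = -66/7 (J(s) = (4/2 - (-4 + 2*6²))/7 = (4*(½) - (-4 + 2*36))/7 = (2 - (-4 + 72))/7 = (2 - 1*68)/7 = (2 - 68)/7 = (⅐)*(-66) = -66/7)
(45 + J(-4))*(-28) = (45 - 66/7)*(-28) = (249/7)*(-28) = -996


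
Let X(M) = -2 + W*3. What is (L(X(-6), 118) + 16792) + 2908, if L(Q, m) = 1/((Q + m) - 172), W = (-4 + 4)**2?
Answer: 1103199/56 ≈ 19700.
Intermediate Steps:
W = 0 (W = 0**2 = 0)
X(M) = -2 (X(M) = -2 + 0*3 = -2 + 0 = -2)
L(Q, m) = 1/(-172 + Q + m)
(L(X(-6), 118) + 16792) + 2908 = (1/(-172 - 2 + 118) + 16792) + 2908 = (1/(-56) + 16792) + 2908 = (-1/56 + 16792) + 2908 = 940351/56 + 2908 = 1103199/56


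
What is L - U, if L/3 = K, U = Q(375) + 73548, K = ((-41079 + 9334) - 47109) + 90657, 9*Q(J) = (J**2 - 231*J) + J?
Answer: -132542/3 ≈ -44181.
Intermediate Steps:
Q(J) = -230*J/9 + J**2/9 (Q(J) = ((J**2 - 231*J) + J)/9 = (J**2 - 230*J)/9 = -230*J/9 + J**2/9)
K = 11803 (K = (-31745 - 47109) + 90657 = -78854 + 90657 = 11803)
U = 238769/3 (U = (1/9)*375*(-230 + 375) + 73548 = (1/9)*375*145 + 73548 = 18125/3 + 73548 = 238769/3 ≈ 79590.)
L = 35409 (L = 3*11803 = 35409)
L - U = 35409 - 1*238769/3 = 35409 - 238769/3 = -132542/3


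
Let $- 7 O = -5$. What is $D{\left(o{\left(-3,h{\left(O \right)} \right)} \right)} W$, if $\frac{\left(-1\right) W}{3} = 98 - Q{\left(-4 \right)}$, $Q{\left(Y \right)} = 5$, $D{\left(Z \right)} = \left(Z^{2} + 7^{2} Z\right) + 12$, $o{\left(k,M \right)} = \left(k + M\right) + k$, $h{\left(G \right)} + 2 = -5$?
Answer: $127224$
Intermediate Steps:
$O = \frac{5}{7}$ ($O = \left(- \frac{1}{7}\right) \left(-5\right) = \frac{5}{7} \approx 0.71429$)
$h{\left(G \right)} = -7$ ($h{\left(G \right)} = -2 - 5 = -7$)
$o{\left(k,M \right)} = M + 2 k$ ($o{\left(k,M \right)} = \left(M + k\right) + k = M + 2 k$)
$D{\left(Z \right)} = 12 + Z^{2} + 49 Z$ ($D{\left(Z \right)} = \left(Z^{2} + 49 Z\right) + 12 = 12 + Z^{2} + 49 Z$)
$W = -279$ ($W = - 3 \left(98 - 5\right) = \left(-3\right) 93 = -279$)
$D{\left(o{\left(-3,h{\left(O \right)} \right)} \right)} W = \left(12 + \left(-7 + 2 \left(-3\right)\right)^{2} + 49 \left(-7 + 2 \left(-3\right)\right)\right) \left(-279\right) = \left(12 + \left(-7 - 6\right)^{2} + 49 \left(-7 - 6\right)\right) \left(-279\right) = \left(12 + \left(-13\right)^{2} + 49 \left(-13\right)\right) \left(-279\right) = \left(12 + 169 - 637\right) \left(-279\right) = \left(-456\right) \left(-279\right) = 127224$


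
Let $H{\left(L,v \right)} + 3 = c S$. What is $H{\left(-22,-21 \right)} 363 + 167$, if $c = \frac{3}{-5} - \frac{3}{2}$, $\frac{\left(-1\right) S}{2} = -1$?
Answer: $- \frac{12233}{5} \approx -2446.6$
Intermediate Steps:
$S = 2$ ($S = \left(-2\right) \left(-1\right) = 2$)
$c = - \frac{21}{10}$ ($c = 3 \left(- \frac{1}{5}\right) - \frac{3}{2} = - \frac{3}{5} - \frac{3}{2} = - \frac{21}{10} \approx -2.1$)
$H{\left(L,v \right)} = - \frac{36}{5}$ ($H{\left(L,v \right)} = -3 - \frac{21}{5} = - \frac{36}{5}$)
$H{\left(-22,-21 \right)} 363 + 167 = \left(- \frac{36}{5}\right) 363 + 167 = - \frac{13068}{5} + 167 = - \frac{12233}{5}$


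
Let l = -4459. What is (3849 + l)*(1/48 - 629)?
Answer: 9208255/24 ≈ 3.8368e+5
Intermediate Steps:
(3849 + l)*(1/48 - 629) = (3849 - 4459)*(1/48 - 629) = -610*(1/48 - 629) = -610*(-30191/48) = 9208255/24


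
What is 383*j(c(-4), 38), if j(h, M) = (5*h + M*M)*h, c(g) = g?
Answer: -2181568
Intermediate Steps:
j(h, M) = h*(M² + 5*h) (j(h, M) = (5*h + M²)*h = (M² + 5*h)*h = h*(M² + 5*h))
383*j(c(-4), 38) = 383*(-4*(38² + 5*(-4))) = 383*(-4*(1444 - 20)) = 383*(-4*1424) = 383*(-5696) = -2181568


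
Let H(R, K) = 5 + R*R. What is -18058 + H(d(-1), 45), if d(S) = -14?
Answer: -17857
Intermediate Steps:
H(R, K) = 5 + R²
-18058 + H(d(-1), 45) = -18058 + (5 + (-14)²) = -18058 + (5 + 196) = -18058 + 201 = -17857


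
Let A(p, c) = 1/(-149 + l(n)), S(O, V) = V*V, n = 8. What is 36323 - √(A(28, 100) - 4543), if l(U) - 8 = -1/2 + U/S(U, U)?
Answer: 36323 - I*√5811237471/1131 ≈ 36323.0 - 67.402*I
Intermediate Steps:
S(O, V) = V²
l(U) = 15/2 + 1/U (l(U) = 8 + (-1/2 + U/(U²)) = 8 + (-1*½ + U/U²) = 8 + (-½ + 1/U) = 15/2 + 1/U)
A(p, c) = -8/1131 (A(p, c) = 1/(-149 + (15/2 + 1/8)) = 1/(-149 + (15/2 + ⅛)) = 1/(-149 + 61/8) = 1/(-1131/8) = -8/1131)
36323 - √(A(28, 100) - 4543) = 36323 - √(-8/1131 - 4543) = 36323 - √(-5138141/1131) = 36323 - I*√5811237471/1131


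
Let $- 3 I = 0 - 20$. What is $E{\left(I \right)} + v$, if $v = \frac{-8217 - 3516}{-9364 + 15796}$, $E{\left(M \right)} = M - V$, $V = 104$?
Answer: $- \frac{637781}{6432} \approx -99.157$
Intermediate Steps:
$I = \frac{20}{3}$ ($I = - \frac{0 - 20}{3} = \left(- \frac{1}{3}\right) \left(-20\right) = \frac{20}{3} \approx 6.6667$)
$E{\left(M \right)} = -104 + M$ ($E{\left(M \right)} = M - 104 = -104 + M$)
$v = - \frac{3911}{2144}$ ($v = - \frac{11733}{6432} = \left(-11733\right) \frac{1}{6432} = - \frac{3911}{2144} \approx -1.8242$)
$E{\left(I \right)} + v = \left(-104 + \frac{20}{3}\right) - \frac{3911}{2144} = - \frac{292}{3} - \frac{3911}{2144} = - \frac{637781}{6432}$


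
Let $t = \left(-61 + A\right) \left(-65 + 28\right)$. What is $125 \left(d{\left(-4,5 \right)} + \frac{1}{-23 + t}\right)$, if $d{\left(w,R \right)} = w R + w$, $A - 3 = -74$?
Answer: $- \frac{14582875}{4861} \approx -3000.0$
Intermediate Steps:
$A = -71$ ($A = 3 - 74 = -71$)
$d{\left(w,R \right)} = w + R w$ ($d{\left(w,R \right)} = R w + w = w + R w$)
$t = 4884$ ($t = \left(-61 - 71\right) \left(-65 + 28\right) = \left(-132\right) \left(-37\right) = 4884$)
$125 \left(d{\left(-4,5 \right)} + \frac{1}{-23 + t}\right) = 125 \left(- 4 \left(1 + 5\right) + \frac{1}{-23 + 4884}\right) = 125 \left(\left(-4\right) 6 + \frac{1}{4861}\right) = 125 \left(-24 + \frac{1}{4861}\right) = 125 \left(- \frac{116663}{4861}\right) = - \frac{14582875}{4861}$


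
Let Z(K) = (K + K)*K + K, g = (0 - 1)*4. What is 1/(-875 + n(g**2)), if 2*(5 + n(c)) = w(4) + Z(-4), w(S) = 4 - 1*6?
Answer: -1/867 ≈ -0.0011534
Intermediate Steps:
g = -4 (g = -1*4 = -4)
w(S) = -2 (w(S) = 4 - 6 = -2)
Z(K) = K + 2*K**2 (Z(K) = (2*K)*K + K = 2*K**2 + K = K + 2*K**2)
n(c) = 8 (n(c) = -5 + (-2 - 4*(1 + 2*(-4)))/2 = -5 + (-2 - 4*(1 - 8))/2 = -5 + (-2 - 4*(-7))/2 = -5 + (-2 + 28)/2 = -5 + (1/2)*26 = -5 + 13 = 8)
1/(-875 + n(g**2)) = 1/(-875 + 8) = 1/(-867) = -1/867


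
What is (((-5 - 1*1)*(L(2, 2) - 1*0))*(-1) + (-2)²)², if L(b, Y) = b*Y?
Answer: 784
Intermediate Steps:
L(b, Y) = Y*b
(((-5 - 1*1)*(L(2, 2) - 1*0))*(-1) + (-2)²)² = (((-5 - 1*1)*(2*2 - 1*0))*(-1) + (-2)²)² = (((-5 - 1)*(4 + 0))*(-1) + 4)² = (-6*4*(-1) + 4)² = (-24*(-1) + 4)² = (24 + 4)² = 28² = 784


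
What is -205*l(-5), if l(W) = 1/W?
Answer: 41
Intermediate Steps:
-205*l(-5) = -205/(-5) = -205*(-⅕) = 41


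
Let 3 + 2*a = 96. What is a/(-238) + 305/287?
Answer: 16927/19516 ≈ 0.86734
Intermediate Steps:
a = 93/2 (a = -3/2 + (½)*96 = -3/2 + 48 = 93/2 ≈ 46.500)
a/(-238) + 305/287 = (93/2)/(-238) + 305/287 = (93/2)*(-1/238) + 305*(1/287) = -93/476 + 305/287 = 16927/19516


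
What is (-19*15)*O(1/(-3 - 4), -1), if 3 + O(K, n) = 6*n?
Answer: 2565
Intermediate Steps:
O(K, n) = -3 + 6*n
(-19*15)*O(1/(-3 - 4), -1) = (-19*15)*(-3 + 6*(-1)) = -285*(-3 - 6) = -285*(-9) = 2565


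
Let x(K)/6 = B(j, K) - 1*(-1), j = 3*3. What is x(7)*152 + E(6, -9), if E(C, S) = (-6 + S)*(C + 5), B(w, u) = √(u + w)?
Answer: 4395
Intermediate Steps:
j = 9
E(C, S) = (-6 + S)*(5 + C)
x(K) = 6 + 6*√(9 + K) (x(K) = 6*(√(K + 9) - 1*(-1)) = 6*(√(9 + K) + 1) = 6*(1 + √(9 + K)) = 6 + 6*√(9 + K))
x(7)*152 + E(6, -9) = (6 + 6*√(9 + 7))*152 + (-30 - 6*6 + 5*(-9) + 6*(-9)) = (6 + 6*√16)*152 + (-30 - 36 - 45 - 54) = (6 + 6*4)*152 - 165 = (6 + 24)*152 - 165 = 30*152 - 165 = 4560 - 165 = 4395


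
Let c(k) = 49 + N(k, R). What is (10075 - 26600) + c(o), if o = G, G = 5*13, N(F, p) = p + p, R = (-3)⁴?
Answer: -16314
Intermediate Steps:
R = 81
N(F, p) = 2*p
G = 65
o = 65
c(k) = 211 (c(k) = 49 + 2*81 = 49 + 162 = 211)
(10075 - 26600) + c(o) = (10075 - 26600) + 211 = -16525 + 211 = -16314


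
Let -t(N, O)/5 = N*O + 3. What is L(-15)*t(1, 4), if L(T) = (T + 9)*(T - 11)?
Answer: -5460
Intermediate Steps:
t(N, O) = -15 - 5*N*O (t(N, O) = -5*(N*O + 3) = -5*(3 + N*O) = -15 - 5*N*O)
L(T) = (-11 + T)*(9 + T) (L(T) = (9 + T)*(-11 + T) = (-11 + T)*(9 + T))
L(-15)*t(1, 4) = (-99 + (-15)**2 - 2*(-15))*(-15 - 5*1*4) = (-99 + 225 + 30)*(-15 - 20) = 156*(-35) = -5460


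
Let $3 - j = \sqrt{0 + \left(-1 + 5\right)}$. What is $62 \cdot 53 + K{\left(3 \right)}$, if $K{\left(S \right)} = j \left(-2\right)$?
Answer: $3284$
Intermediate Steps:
$j = 1$ ($j = 3 - \sqrt{0 + \left(-1 + 5\right)} = 3 - \sqrt{0 + 4} = 3 - \sqrt{4} = 3 - 2 = 1$)
$K{\left(S \right)} = -2$ ($K{\left(S \right)} = 1 \left(-2\right) = -2$)
$62 \cdot 53 + K{\left(3 \right)} = 62 \cdot 53 - 2 = 3286 - 2 = 3284$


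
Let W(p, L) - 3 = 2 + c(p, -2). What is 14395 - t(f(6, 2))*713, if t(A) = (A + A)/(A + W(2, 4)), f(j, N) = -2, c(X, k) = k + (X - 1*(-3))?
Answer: 44611/3 ≈ 14870.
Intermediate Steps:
c(X, k) = 3 + X + k (c(X, k) = k + (X + 3) = k + (3 + X) = 3 + X + k)
W(p, L) = 6 + p (W(p, L) = 3 + (2 + (3 + p - 2)) = 3 + (2 + (1 + p)) = 3 + (3 + p) = 6 + p)
t(A) = 2*A/(8 + A) (t(A) = (A + A)/(A + (6 + 2)) = (2*A)/(A + 8) = (2*A)/(8 + A) = 2*A/(8 + A))
14395 - t(f(6, 2))*713 = 14395 - 2*(-2)/(8 - 2)*713 = 14395 - 2*(-2)/6*713 = 14395 - 2*(-2)*(1/6)*713 = 14395 - (-2)*713/3 = 14395 - 1*(-1426/3) = 14395 + 1426/3 = 44611/3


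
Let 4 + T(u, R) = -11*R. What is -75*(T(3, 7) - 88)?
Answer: 12675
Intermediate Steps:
T(u, R) = -4 - 11*R
-75*(T(3, 7) - 88) = -75*((-4 - 11*7) - 88) = -75*((-4 - 77) - 88) = -75*(-81 - 88) = -75*(-169) = 12675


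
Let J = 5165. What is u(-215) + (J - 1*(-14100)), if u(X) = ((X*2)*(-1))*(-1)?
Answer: 18835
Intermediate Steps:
u(X) = 2*X (u(X) = ((2*X)*(-1))*(-1) = -2*X*(-1) = 2*X)
u(-215) + (J - 1*(-14100)) = 2*(-215) + (5165 - 1*(-14100)) = -430 + (5165 + 14100) = -430 + 19265 = 18835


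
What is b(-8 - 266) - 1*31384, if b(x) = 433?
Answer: -30951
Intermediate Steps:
b(-8 - 266) - 1*31384 = 433 - 1*31384 = 433 - 31384 = -30951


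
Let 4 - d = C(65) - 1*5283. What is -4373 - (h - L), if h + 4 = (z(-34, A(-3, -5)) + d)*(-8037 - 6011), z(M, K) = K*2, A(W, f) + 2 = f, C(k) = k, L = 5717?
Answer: 73163332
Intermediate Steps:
A(W, f) = -2 + f
z(M, K) = 2*K
d = 5222 (d = 4 - (65 - 1*5283) = 4 - (65 - 5283) = 4 - 1*(-5218) = 4 + 5218 = 5222)
h = -73161988 (h = -4 + (2*(-2 - 5) + 5222)*(-8037 - 6011) = -4 + (2*(-7) + 5222)*(-14048) = -4 + (-14 + 5222)*(-14048) = -4 + 5208*(-14048) = -4 - 73161984 = -73161988)
-4373 - (h - L) = -4373 - (-73161988 - 1*5717) = -4373 - (-73161988 - 5717) = -4373 - 1*(-73167705) = -4373 + 73167705 = 73163332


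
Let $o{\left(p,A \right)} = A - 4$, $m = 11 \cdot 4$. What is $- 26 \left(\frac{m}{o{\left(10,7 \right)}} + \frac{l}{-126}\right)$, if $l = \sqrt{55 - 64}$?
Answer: $- \frac{1144}{3} + \frac{13 i}{21} \approx -381.33 + 0.61905 i$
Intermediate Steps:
$m = 44$
$o{\left(p,A \right)} = -4 + A$
$l = 3 i$ ($l = \sqrt{-9} = 3 i \approx 3.0 i$)
$- 26 \left(\frac{m}{o{\left(10,7 \right)}} + \frac{l}{-126}\right) = - 26 \left(\frac{44}{-4 + 7} + \frac{3 i}{-126}\right) = - 26 \left(\frac{44}{3} + 3 i \left(- \frac{1}{126}\right)\right) = - 26 \left(44 \cdot \frac{1}{3} - \frac{i}{42}\right) = - 26 \left(\frac{44}{3} - \frac{i}{42}\right) = - \frac{1144}{3} + \frac{13 i}{21}$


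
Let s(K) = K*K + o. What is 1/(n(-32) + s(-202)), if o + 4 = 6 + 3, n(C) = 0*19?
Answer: 1/40809 ≈ 2.4504e-5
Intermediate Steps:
n(C) = 0
o = 5 (o = -4 + (6 + 3) = -4 + 9 = 5)
s(K) = 5 + K² (s(K) = K*K + 5 = K² + 5 = 5 + K²)
1/(n(-32) + s(-202)) = 1/(0 + (5 + (-202)²)) = 1/(0 + (5 + 40804)) = 1/(0 + 40809) = 1/40809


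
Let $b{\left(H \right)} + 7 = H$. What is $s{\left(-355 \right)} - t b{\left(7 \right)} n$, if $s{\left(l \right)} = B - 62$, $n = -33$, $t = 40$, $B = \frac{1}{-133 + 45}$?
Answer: $- \frac{5457}{88} \approx -62.011$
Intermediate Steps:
$B = - \frac{1}{88}$ ($B = \frac{1}{-88} = - \frac{1}{88} \approx -0.011364$)
$b{\left(H \right)} = -7 + H$
$s{\left(l \right)} = - \frac{5457}{88}$ ($s{\left(l \right)} = - \frac{1}{88} - 62 = - \frac{5457}{88}$)
$s{\left(-355 \right)} - t b{\left(7 \right)} n = - \frac{5457}{88} - 40 \left(-7 + 7\right) \left(-33\right) = - \frac{5457}{88} - 40 \cdot 0 \left(-33\right) = - \frac{5457}{88} - 0 \left(-33\right) = - \frac{5457}{88} - 0 = - \frac{5457}{88} + 0 = - \frac{5457}{88}$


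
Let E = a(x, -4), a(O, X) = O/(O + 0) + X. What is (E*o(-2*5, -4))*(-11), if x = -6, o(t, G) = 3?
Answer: 99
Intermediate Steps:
a(O, X) = 1 + X (a(O, X) = O/O + X = 1 + X)
E = -3 (E = 1 - 4 = -3)
(E*o(-2*5, -4))*(-11) = -3*3*(-11) = -9*(-11) = 99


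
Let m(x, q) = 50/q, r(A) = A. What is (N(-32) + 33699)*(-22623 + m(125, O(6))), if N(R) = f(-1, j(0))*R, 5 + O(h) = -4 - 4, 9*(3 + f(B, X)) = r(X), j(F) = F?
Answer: -9940765455/13 ≈ -7.6467e+8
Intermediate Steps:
f(B, X) = -3 + X/9
O(h) = -13 (O(h) = -5 + (-4 - 4) = -5 - 8 = -13)
N(R) = -3*R (N(R) = (-3 + (⅑)*0)*R = (-3 + 0)*R = -3*R)
(N(-32) + 33699)*(-22623 + m(125, O(6))) = (-3*(-32) + 33699)*(-22623 + 50/(-13)) = (96 + 33699)*(-22623 + 50*(-1/13)) = 33795*(-22623 - 50/13) = 33795*(-294149/13) = -9940765455/13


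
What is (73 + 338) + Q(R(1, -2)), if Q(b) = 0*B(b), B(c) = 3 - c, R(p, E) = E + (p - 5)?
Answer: 411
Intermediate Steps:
R(p, E) = -5 + E + p (R(p, E) = E + (-5 + p) = -5 + E + p)
Q(b) = 0 (Q(b) = 0*(3 - b) = 0)
(73 + 338) + Q(R(1, -2)) = (73 + 338) + 0 = 411 + 0 = 411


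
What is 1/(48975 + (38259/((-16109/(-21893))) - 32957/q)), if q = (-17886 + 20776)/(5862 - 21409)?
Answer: 46555010/12954677358391 ≈ 3.5937e-6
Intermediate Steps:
q = -2890/15547 (q = 2890/(-15547) = 2890*(-1/15547) = -2890/15547 ≈ -0.18589)
1/(48975 + (38259/((-16109/(-21893))) - 32957/q)) = 1/(48975 + (38259/((-16109/(-21893))) - 32957/(-2890/15547))) = 1/(48975 + (38259/((-16109*(-1/21893))) - 32957*(-15547/2890))) = 1/(48975 + (38259/(16109/21893) + 512382479/2890)) = 1/(48975 + (38259*(21893/16109) + 512382479/2890)) = 1/(48975 + (837604287/16109 + 512382479/2890)) = 1/(48975 + 10674645743641/46555010) = 1/(12954677358391/46555010) = 46555010/12954677358391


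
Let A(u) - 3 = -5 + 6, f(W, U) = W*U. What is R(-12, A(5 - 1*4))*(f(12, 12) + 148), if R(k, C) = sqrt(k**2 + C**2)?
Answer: 1168*sqrt(10) ≈ 3693.5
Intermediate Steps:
f(W, U) = U*W
A(u) = 4 (A(u) = 3 + (-5 + 6) = 3 + 1 = 4)
R(k, C) = sqrt(C**2 + k**2)
R(-12, A(5 - 1*4))*(f(12, 12) + 148) = sqrt(4**2 + (-12)**2)*(12*12 + 148) = sqrt(16 + 144)*(144 + 148) = sqrt(160)*292 = (4*sqrt(10))*292 = 1168*sqrt(10)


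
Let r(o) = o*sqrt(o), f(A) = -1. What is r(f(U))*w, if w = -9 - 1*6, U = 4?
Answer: 15*I ≈ 15.0*I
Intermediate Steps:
w = -15 (w = -9 - 6 = -15)
r(o) = o**(3/2)
r(f(U))*w = (-1)**(3/2)*(-15) = -I*(-15) = 15*I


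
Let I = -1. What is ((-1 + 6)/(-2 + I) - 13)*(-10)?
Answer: 440/3 ≈ 146.67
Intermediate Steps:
((-1 + 6)/(-2 + I) - 13)*(-10) = ((-1 + 6)/(-2 - 1) - 13)*(-10) = (5/(-3) - 13)*(-10) = (5*(-1/3) - 13)*(-10) = (-5/3 - 13)*(-10) = -44/3*(-10) = 440/3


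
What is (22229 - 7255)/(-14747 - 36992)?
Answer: -14974/51739 ≈ -0.28941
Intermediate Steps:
(22229 - 7255)/(-14747 - 36992) = 14974/(-51739) = 14974*(-1/51739) = -14974/51739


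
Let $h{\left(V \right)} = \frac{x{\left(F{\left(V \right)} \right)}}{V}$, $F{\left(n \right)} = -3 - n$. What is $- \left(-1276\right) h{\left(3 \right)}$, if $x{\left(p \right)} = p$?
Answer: $-2552$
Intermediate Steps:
$h{\left(V \right)} = \frac{-3 - V}{V}$
$- \left(-1276\right) h{\left(3 \right)} = - \left(-1276\right) \frac{-3 - 3}{3} = - \left(-1276\right) \frac{1}{3} \left(-6\right) = - \left(-1276\right) \left(-2\right) = \left(-1\right) 2552 = -2552$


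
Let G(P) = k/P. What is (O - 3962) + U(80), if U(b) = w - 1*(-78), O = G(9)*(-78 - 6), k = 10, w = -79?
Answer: -12169/3 ≈ -4056.3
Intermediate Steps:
G(P) = 10/P
O = -280/3 (O = (10/9)*(-78 - 6) = (10*(⅑))*(-84) = (10/9)*(-84) = -280/3 ≈ -93.333)
U(b) = -1 (U(b) = -79 - 1*(-78) = -79 + 78 = -1)
(O - 3962) + U(80) = (-280/3 - 3962) - 1 = -12166/3 - 1 = -12169/3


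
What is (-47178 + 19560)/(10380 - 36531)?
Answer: 9206/8717 ≈ 1.0561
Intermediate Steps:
(-47178 + 19560)/(10380 - 36531) = -27618/(-26151) = -27618*(-1/26151) = 9206/8717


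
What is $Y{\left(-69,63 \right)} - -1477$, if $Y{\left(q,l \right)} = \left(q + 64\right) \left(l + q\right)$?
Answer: $1507$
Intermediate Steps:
$Y{\left(q,l \right)} = \left(64 + q\right) \left(l + q\right)$
$Y{\left(-69,63 \right)} - -1477 = \left(\left(-69\right)^{2} + 64 \cdot 63 + 64 \left(-69\right) + 63 \left(-69\right)\right) - -1477 = \left(4761 + 4032 - 4416 - 4347\right) + 1477 = 30 + 1477 = 1507$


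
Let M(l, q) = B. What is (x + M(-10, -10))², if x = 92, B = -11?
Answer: 6561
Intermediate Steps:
M(l, q) = -11
(x + M(-10, -10))² = (92 - 11)² = 81² = 6561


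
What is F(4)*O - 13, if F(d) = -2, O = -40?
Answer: 67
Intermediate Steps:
F(4)*O - 13 = -2*(-40) - 13 = 80 - 13 = 67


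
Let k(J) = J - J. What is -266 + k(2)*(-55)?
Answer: -266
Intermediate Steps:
k(J) = 0
-266 + k(2)*(-55) = -266 + 0*(-55) = -266 + 0 = -266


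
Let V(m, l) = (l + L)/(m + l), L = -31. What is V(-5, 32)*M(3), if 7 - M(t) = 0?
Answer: 7/27 ≈ 0.25926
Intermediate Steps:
M(t) = 7 (M(t) = 7 - 1*0 = 7 + 0 = 7)
V(m, l) = (-31 + l)/(l + m) (V(m, l) = (l - 31)/(m + l) = (-31 + l)/(l + m))
V(-5, 32)*M(3) = ((-31 + 32)/(32 - 5))*7 = (1/27)*7 = 7/27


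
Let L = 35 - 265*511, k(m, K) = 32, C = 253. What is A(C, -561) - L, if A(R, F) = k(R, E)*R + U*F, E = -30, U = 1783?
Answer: -856787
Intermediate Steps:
L = -135380 (L = 35 - 135415 = -135380)
A(R, F) = 32*R + 1783*F
A(C, -561) - L = (32*253 + 1783*(-561)) - 1*(-135380) = (8096 - 1000263) + 135380 = -992167 + 135380 = -856787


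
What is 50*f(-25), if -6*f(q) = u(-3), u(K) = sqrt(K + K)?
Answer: -25*I*sqrt(6)/3 ≈ -20.412*I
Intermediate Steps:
u(K) = sqrt(2)*sqrt(K) (u(K) = sqrt(2*K) = sqrt(2)*sqrt(K))
f(q) = -I*sqrt(6)/6 (f(q) = -sqrt(2)*sqrt(-3)/6 = -sqrt(2)*I*sqrt(3)/6 = -I*sqrt(6)/6)
50*f(-25) = 50*(-I*sqrt(6)/6) = -25*I*sqrt(6)/3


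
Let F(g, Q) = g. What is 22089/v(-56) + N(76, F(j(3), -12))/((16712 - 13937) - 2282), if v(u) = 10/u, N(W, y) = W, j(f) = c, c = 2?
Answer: -304916176/2465 ≈ -1.2370e+5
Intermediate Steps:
j(f) = 2
22089/v(-56) + N(76, F(j(3), -12))/((16712 - 13937) - 2282) = 22089/((10/(-56))) + 76/((16712 - 13937) - 2282) = 22089/((10*(-1/56))) + 76/(2775 - 2282) = 22089/(-5/28) + 76/493 = 22089*(-28/5) + 76*(1/493) = -618492/5 + 76/493 = -304916176/2465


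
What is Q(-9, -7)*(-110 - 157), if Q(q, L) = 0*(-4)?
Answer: 0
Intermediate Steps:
Q(q, L) = 0
Q(-9, -7)*(-110 - 157) = 0*(-110 - 157) = 0*(-267) = 0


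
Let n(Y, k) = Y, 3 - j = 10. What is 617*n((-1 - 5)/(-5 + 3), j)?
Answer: 1851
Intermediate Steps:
j = -7 (j = 3 - 1*10 = 3 - 10 = -7)
617*n((-1 - 5)/(-5 + 3), j) = 617*((-1 - 5)/(-5 + 3)) = 617*(-6/(-2)) = 617*(-6*(-½)) = 617*3 = 1851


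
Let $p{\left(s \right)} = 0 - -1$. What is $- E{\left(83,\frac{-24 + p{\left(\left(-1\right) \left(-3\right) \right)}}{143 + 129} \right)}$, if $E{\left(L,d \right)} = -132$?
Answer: $132$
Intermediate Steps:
$p{\left(s \right)} = 1$ ($p{\left(s \right)} = 0 + 1 = 1$)
$- E{\left(83,\frac{-24 + p{\left(\left(-1\right) \left(-3\right) \right)}}{143 + 129} \right)} = \left(-1\right) \left(-132\right) = 132$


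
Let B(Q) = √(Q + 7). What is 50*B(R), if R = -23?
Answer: 200*I ≈ 200.0*I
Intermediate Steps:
B(Q) = √(7 + Q)
50*B(R) = 50*√(7 - 23) = 50*√(-16) = 50*(4*I) = 200*I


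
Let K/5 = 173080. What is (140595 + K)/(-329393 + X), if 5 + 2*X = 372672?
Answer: -2011990/286119 ≈ -7.0320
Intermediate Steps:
K = 865400 (K = 5*173080 = 865400)
X = 372667/2 (X = -5/2 + (1/2)*372672 = -5/2 + 186336 = 372667/2 ≈ 1.8633e+5)
(140595 + K)/(-329393 + X) = (140595 + 865400)/(-329393 + 372667/2) = 1005995/(-286119/2) = 1005995*(-2/286119) = -2011990/286119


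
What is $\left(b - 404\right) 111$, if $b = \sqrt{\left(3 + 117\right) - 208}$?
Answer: $-44844 + 222 i \sqrt{22} \approx -44844.0 + 1041.3 i$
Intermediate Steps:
$b = 2 i \sqrt{22}$ ($b = \sqrt{120 - 208} = \sqrt{-88} = 2 i \sqrt{22} \approx 9.3808 i$)
$\left(b - 404\right) 111 = \left(2 i \sqrt{22} - 404\right) 111 = \left(-404 + 2 i \sqrt{22}\right) 111 = -44844 + 222 i \sqrt{22}$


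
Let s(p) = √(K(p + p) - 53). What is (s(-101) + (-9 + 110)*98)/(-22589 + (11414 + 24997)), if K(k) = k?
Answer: 4949/6911 + I*√255/13822 ≈ 0.7161 + 0.0011553*I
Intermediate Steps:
s(p) = √(-53 + 2*p) (s(p) = √((p + p) - 53) = √(2*p - 53) = √(-53 + 2*p))
(s(-101) + (-9 + 110)*98)/(-22589 + (11414 + 24997)) = (√(-53 + 2*(-101)) + (-9 + 110)*98)/(-22589 + (11414 + 24997)) = (√(-53 - 202) + 101*98)/(-22589 + 36411) = (√(-255) + 9898)/13822 = (I*√255 + 9898)*(1/13822) = (9898 + I*√255)*(1/13822) = 4949/6911 + I*√255/13822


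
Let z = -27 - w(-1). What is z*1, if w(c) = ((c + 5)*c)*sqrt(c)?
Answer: -27 + 4*I ≈ -27.0 + 4.0*I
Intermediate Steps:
w(c) = c**(3/2)*(5 + c) (w(c) = ((5 + c)*c)*sqrt(c) = (c*(5 + c))*sqrt(c) = c**(3/2)*(5 + c))
z = -27 + 4*I (z = -27 - (-1)**(3/2)*(5 - 1) = -27 - (-I)*4 = -27 - (-4)*I = -27 + 4*I ≈ -27.0 + 4.0*I)
z*1 = (-27 + 4*I)*1 = -27 + 4*I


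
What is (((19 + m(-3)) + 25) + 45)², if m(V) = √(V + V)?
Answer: (89 + I*√6)² ≈ 7915.0 + 436.01*I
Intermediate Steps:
m(V) = √2*√V (m(V) = √(2*V) = √2*√V)
(((19 + m(-3)) + 25) + 45)² = (((19 + √2*√(-3)) + 25) + 45)² = (((19 + √2*(I*√3)) + 25) + 45)² = (((19 + I*√6) + 25) + 45)² = ((44 + I*√6) + 45)² = (89 + I*√6)²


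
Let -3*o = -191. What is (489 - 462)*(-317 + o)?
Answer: -6840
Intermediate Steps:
o = 191/3 (o = -1/3*(-191) = 191/3 ≈ 63.667)
(489 - 462)*(-317 + o) = (489 - 462)*(-317 + 191/3) = 27*(-760/3) = -6840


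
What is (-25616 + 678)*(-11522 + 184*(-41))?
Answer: 475467908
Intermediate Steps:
(-25616 + 678)*(-11522 + 184*(-41)) = -24938*(-11522 - 7544) = -24938*(-19066) = 475467908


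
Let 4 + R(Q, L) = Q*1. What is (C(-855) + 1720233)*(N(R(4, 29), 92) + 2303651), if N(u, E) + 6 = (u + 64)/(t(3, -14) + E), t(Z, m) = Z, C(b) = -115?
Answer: 376441526948002/95 ≈ 3.9625e+12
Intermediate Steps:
R(Q, L) = -4 + Q (R(Q, L) = -4 + Q*1 = -4 + Q)
N(u, E) = -6 + (64 + u)/(3 + E) (N(u, E) = -6 + (u + 64)/(3 + E) = -6 + (64 + u)/(3 + E))
(C(-855) + 1720233)*(N(R(4, 29), 92) + 2303651) = (-115 + 1720233)*((46 + (-4 + 4) - 6*92)/(3 + 92) + 2303651) = 1720118*((46 + 0 - 552)/95 + 2303651) = 1720118*((1/95)*(-506) + 2303651) = 1720118*(-506/95 + 2303651) = 1720118*(218846339/95) = 376441526948002/95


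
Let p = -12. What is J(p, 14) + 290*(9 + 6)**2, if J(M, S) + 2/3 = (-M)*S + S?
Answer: 196294/3 ≈ 65431.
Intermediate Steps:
J(M, S) = -2/3 + S - M*S (J(M, S) = -2/3 + ((-M)*S + S) = -2/3 + (-M*S + S) = -2/3 + (S - M*S) = -2/3 + S - M*S)
J(p, 14) + 290*(9 + 6)**2 = (-2/3 + 14 - 1*(-12)*14) + 290*(9 + 6)**2 = (-2/3 + 14 + 168) + 290*15**2 = 544/3 + 290*225 = 544/3 + 65250 = 196294/3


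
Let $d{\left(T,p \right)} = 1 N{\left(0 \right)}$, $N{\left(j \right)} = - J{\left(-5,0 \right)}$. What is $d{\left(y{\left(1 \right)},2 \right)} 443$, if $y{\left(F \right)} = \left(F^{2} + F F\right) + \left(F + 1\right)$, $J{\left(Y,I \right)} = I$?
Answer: $0$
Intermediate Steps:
$y{\left(F \right)} = 1 + F + 2 F^{2}$ ($y{\left(F \right)} = \left(F^{2} + F^{2}\right) + \left(1 + F\right) = 2 F^{2} + \left(1 + F\right) = 1 + F + 2 F^{2}$)
$N{\left(j \right)} = 0$ ($N{\left(j \right)} = \left(-1\right) 0 = 0$)
$d{\left(T,p \right)} = 0$ ($d{\left(T,p \right)} = 1 \cdot 0 = 0$)
$d{\left(y{\left(1 \right)},2 \right)} 443 = 0 \cdot 443 = 0$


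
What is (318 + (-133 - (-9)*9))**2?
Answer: 70756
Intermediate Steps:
(318 + (-133 - (-9)*9))**2 = (318 + (-133 - 1*(-81)))**2 = (318 + (-133 + 81))**2 = (318 - 52)**2 = 266**2 = 70756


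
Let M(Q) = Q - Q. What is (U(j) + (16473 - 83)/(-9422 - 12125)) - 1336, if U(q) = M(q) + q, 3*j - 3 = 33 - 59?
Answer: -86905127/64641 ≈ -1344.4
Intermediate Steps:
j = -23/3 (j = 1 + (33 - 59)/3 = 1 + (⅓)*(-26) = 1 - 26/3 = -23/3 ≈ -7.6667)
M(Q) = 0
U(q) = q (U(q) = 0 + q = q)
(U(j) + (16473 - 83)/(-9422 - 12125)) - 1336 = (-23/3 + (16473 - 83)/(-9422 - 12125)) - 1336 = (-23/3 + 16390/(-21547)) - 1336 = (-23/3 + 16390*(-1/21547)) - 1336 = (-23/3 - 16390/21547) - 1336 = -544751/64641 - 1336 = -86905127/64641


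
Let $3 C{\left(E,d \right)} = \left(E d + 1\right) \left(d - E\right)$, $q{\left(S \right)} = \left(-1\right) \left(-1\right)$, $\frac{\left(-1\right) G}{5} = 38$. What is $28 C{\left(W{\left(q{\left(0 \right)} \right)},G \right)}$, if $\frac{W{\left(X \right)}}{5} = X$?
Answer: $1727180$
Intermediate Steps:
$G = -190$ ($G = \left(-5\right) 38 = -190$)
$q{\left(S \right)} = 1$
$W{\left(X \right)} = 5 X$
$C{\left(E,d \right)} = \frac{\left(1 + E d\right) \left(d - E\right)}{3}$ ($C{\left(E,d \right)} = \frac{\left(E d + 1\right) \left(d - E\right)}{3} = \frac{\left(1 + E d\right) \left(d - E\right)}{3}$)
$28 C{\left(W{\left(q{\left(0 \right)} \right)},G \right)} = 28 \left(- \frac{5 \cdot 1}{3} + \frac{1}{3} \left(-190\right) - - \frac{190 \left(5 \cdot 1\right)^{2}}{3} + \frac{5 \cdot 1 \left(-190\right)^{2}}{3}\right) = 28 \left(\left(- \frac{1}{3}\right) 5 - \frac{190}{3} - - \frac{190 \cdot 5^{2}}{3} + \frac{1}{3} \cdot 5 \cdot 36100\right) = 28 \left(- \frac{5}{3} - \frac{190}{3} - \left(- \frac{190}{3}\right) 25 + \frac{180500}{3}\right) = 28 \left(- \frac{5}{3} - \frac{190}{3} + \frac{4750}{3} + \frac{180500}{3}\right) = 28 \cdot 61685 = 1727180$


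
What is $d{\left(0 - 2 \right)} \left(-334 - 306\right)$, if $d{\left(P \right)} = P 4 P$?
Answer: $-10240$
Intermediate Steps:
$d{\left(P \right)} = 4 P^{2}$ ($d{\left(P \right)} = 4 P P = 4 P^{2}$)
$d{\left(0 - 2 \right)} \left(-334 - 306\right) = 4 \left(0 - 2\right)^{2} \left(-334 - 306\right) = 4 \left(-2\right)^{2} \left(-640\right) = 4 \cdot 4 \left(-640\right) = 16 \left(-640\right) = -10240$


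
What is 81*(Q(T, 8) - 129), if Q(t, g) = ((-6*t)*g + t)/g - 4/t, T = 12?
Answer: -32373/2 ≈ -16187.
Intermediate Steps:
Q(t, g) = -4/t + (t - 6*g*t)/g (Q(t, g) = (-6*g*t + t)/g - 4/t = (t - 6*g*t)/g - 4/t = -4/t + (t - 6*g*t)/g)
81*(Q(T, 8) - 129) = 81*((-6*12 - 4/12 + 12/8) - 129) = 81*((-72 - 4*1/12 + 12*(⅛)) - 129) = 81*((-72 - ⅓ + 3/2) - 129) = 81*(-425/6 - 129) = 81*(-1199/6) = -32373/2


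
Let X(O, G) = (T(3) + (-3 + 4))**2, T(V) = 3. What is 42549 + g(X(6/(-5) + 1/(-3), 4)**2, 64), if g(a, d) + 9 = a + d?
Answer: 42860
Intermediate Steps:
X(O, G) = 16 (X(O, G) = (3 + (-3 + 4))**2 = (3 + 1)**2 = 4**2 = 16)
g(a, d) = -9 + a + d (g(a, d) = -9 + (a + d) = -9 + a + d)
42549 + g(X(6/(-5) + 1/(-3), 4)**2, 64) = 42549 + (-9 + 16**2 + 64) = 42549 + (-9 + 256 + 64) = 42549 + 311 = 42860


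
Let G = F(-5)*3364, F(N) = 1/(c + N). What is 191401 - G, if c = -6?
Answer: 2108775/11 ≈ 1.9171e+5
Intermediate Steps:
F(N) = 1/(-6 + N)
G = -3364/11 (G = 3364/(-6 - 5) = 3364/(-11) = -1/11*3364 = -3364/11 ≈ -305.82)
191401 - G = 191401 - 1*(-3364/11) = 191401 + 3364/11 = 2108775/11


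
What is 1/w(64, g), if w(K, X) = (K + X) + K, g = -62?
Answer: 1/66 ≈ 0.015152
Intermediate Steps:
w(K, X) = X + 2*K
1/w(64, g) = 1/(-62 + 2*64) = 1/(-62 + 128) = 1/66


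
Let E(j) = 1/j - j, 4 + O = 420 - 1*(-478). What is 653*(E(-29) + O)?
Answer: 17478198/29 ≈ 6.0270e+5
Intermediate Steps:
O = 894 (O = -4 + (420 - 1*(-478)) = -4 + (420 + 478) = -4 + 898 = 894)
653*(E(-29) + O) = 653*((1/(-29) - 1*(-29)) + 894) = 653*((-1/29 + 29) + 894) = 653*(840/29 + 894) = 653*(26766/29) = 17478198/29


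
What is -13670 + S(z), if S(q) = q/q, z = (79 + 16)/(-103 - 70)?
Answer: -13669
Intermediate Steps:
z = -95/173 (z = 95/(-173) = 95*(-1/173) = -95/173 ≈ -0.54913)
S(q) = 1
-13670 + S(z) = -13670 + 1 = -13669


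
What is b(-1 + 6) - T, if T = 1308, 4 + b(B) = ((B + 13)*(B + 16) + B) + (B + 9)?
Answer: -915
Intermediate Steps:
b(B) = 5 + 2*B + (13 + B)*(16 + B) (b(B) = -4 + (((B + 13)*(B + 16) + B) + (B + 9)) = -4 + (((13 + B)*(16 + B) + B) + (9 + B)) = -4 + ((B + (13 + B)*(16 + B)) + (9 + B)) = -4 + (9 + 2*B + (13 + B)*(16 + B)) = 5 + 2*B + (13 + B)*(16 + B))
b(-1 + 6) - T = (213 + (-1 + 6)² + 31*(-1 + 6)) - 1*1308 = (213 + 5² + 31*5) - 1308 = (213 + 25 + 155) - 1308 = 393 - 1308 = -915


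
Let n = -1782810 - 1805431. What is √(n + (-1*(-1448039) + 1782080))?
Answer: I*√358122 ≈ 598.43*I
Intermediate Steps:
n = -3588241
√(n + (-1*(-1448039) + 1782080)) = √(-3588241 + (-1*(-1448039) + 1782080)) = √(-3588241 + (1448039 + 1782080)) = √(-3588241 + 3230119) = √(-358122) = I*√358122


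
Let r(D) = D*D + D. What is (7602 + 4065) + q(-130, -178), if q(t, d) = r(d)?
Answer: 43173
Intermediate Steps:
r(D) = D + D² (r(D) = D² + D = D + D²)
q(t, d) = d*(1 + d)
(7602 + 4065) + q(-130, -178) = (7602 + 4065) - 178*(1 - 178) = 11667 - 178*(-177) = 11667 + 31506 = 43173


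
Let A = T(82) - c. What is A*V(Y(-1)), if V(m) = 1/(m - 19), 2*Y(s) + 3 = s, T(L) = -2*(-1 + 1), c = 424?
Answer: 424/21 ≈ 20.190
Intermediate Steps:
T(L) = 0 (T(L) = -2*0 = 0)
Y(s) = -3/2 + s/2
V(m) = 1/(-19 + m)
A = -424 (A = 0 - 1*424 = 0 - 424 = -424)
A*V(Y(-1)) = -424/(-19 + (-3/2 + (½)*(-1))) = -424/(-19 + (-3/2 - ½)) = -424/(-19 - 2) = -424/(-21) = -424*(-1/21) = 424/21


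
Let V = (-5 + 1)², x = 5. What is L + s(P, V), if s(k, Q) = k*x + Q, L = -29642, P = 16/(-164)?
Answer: -1214686/41 ≈ -29627.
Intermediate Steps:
P = -4/41 (P = 16*(-1/164) = -4/41 ≈ -0.097561)
V = 16 (V = (-4)² = 16)
s(k, Q) = Q + 5*k (s(k, Q) = k*5 + Q = 5*k + Q = Q + 5*k)
L + s(P, V) = -29642 + (16 + 5*(-4/41)) = -29642 + (16 - 20/41) = -29642 + 636/41 = -1214686/41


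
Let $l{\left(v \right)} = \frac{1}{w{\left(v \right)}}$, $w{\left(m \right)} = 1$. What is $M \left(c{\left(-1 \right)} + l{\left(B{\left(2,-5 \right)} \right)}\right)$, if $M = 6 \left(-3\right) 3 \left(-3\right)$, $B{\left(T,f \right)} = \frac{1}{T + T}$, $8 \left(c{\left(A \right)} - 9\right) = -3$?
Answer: $\frac{6237}{4} \approx 1559.3$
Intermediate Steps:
$c{\left(A \right)} = \frac{69}{8}$ ($c{\left(A \right)} = 9 + \frac{1}{8} \left(-3\right) = 9 - \frac{3}{8} = \frac{69}{8}$)
$B{\left(T,f \right)} = \frac{1}{2 T}$
$l{\left(v \right)} = 1$ ($l{\left(v \right)} = 1^{-1} = 1$)
$M = 162$ ($M = \left(-18\right) 3 \left(-3\right) = \left(-54\right) \left(-3\right) = 162$)
$M \left(c{\left(-1 \right)} + l{\left(B{\left(2,-5 \right)} \right)}\right) = 162 \left(\frac{69}{8} + 1\right) = 162 \cdot \frac{77}{8} = \frac{6237}{4}$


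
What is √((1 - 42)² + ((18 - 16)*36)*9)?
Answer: √2329 ≈ 48.260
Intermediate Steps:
√((1 - 42)² + ((18 - 16)*36)*9) = √((-41)² + (2*36)*9) = √(1681 + 72*9) = √(1681 + 648) = √2329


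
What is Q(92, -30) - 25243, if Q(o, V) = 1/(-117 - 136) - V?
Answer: -6378890/253 ≈ -25213.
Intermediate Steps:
Q(o, V) = -1/253 - V (Q(o, V) = 1/(-253) - V = -1/253 - V)
Q(92, -30) - 25243 = (-1/253 - 1*(-30)) - 25243 = (-1/253 + 30) - 25243 = 7589/253 - 25243 = -6378890/253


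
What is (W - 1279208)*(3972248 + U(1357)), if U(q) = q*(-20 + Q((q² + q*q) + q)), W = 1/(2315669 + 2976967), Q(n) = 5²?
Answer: -26939574643206278471/5292636 ≈ -5.0900e+12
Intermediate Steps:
Q(n) = 25
W = 1/5292636 ≈ 1.8894e-7
U(q) = 5*q (U(q) = q*(-20 + 25) = q*5 = 5*q)
(W - 1279208)*(3972248 + U(1357)) = (1/5292636 - 1279208)*(3972248 + 5*1357) = -6770382312287*(3972248 + 6785)/5292636 = -6770382312287/5292636*3979033 = -26939574643206278471/5292636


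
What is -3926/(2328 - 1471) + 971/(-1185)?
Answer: -5484457/1015545 ≈ -5.4005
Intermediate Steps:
-3926/(2328 - 1471) + 971/(-1185) = -3926/857 + 971*(-1/1185) = -3926*1/857 - 971/1185 = -3926/857 - 971/1185 = -5484457/1015545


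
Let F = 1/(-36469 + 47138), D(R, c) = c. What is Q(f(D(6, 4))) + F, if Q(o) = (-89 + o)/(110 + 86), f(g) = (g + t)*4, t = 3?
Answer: -650613/2091124 ≈ -0.31113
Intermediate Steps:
f(g) = 12 + 4*g (f(g) = (g + 3)*4 = (3 + g)*4 = 12 + 4*g)
Q(o) = -89/196 + o/196 (Q(o) = (-89 + o)/196 = (-89 + o)*(1/196) = -89/196 + o/196)
F = 1/10669 ≈ 9.3729e-5
Q(f(D(6, 4))) + F = (-89/196 + (12 + 4*4)/196) + 1/10669 = (-89/196 + (12 + 16)/196) + 1/10669 = (-89/196 + (1/196)*28) + 1/10669 = (-89/196 + 1/7) + 1/10669 = -61/196 + 1/10669 = -650613/2091124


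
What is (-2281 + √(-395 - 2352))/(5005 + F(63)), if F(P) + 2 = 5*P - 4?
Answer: -2281/5314 + I*√2747/5314 ≈ -0.42924 + 0.009863*I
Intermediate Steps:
F(P) = -6 + 5*P (F(P) = -2 + (5*P - 4) = -2 + (-4 + 5*P) = -6 + 5*P)
(-2281 + √(-395 - 2352))/(5005 + F(63)) = (-2281 + √(-395 - 2352))/(5005 + (-6 + 5*63)) = (-2281 + √(-2747))/(5005 + (-6 + 315)) = (-2281 + I*√2747)/(5005 + 309) = (-2281 + I*√2747)/5314 = (-2281 + I*√2747)*(1/5314) = -2281/5314 + I*√2747/5314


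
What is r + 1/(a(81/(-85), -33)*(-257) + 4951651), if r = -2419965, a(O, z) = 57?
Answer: -11947372044929/4937002 ≈ -2.4200e+6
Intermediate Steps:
r + 1/(a(81/(-85), -33)*(-257) + 4951651) = -2419965 + 1/(57*(-257) + 4951651) = -2419965 + 1/(-14649 + 4951651) = -2419965 + 1/4937002 = -11947372044929/4937002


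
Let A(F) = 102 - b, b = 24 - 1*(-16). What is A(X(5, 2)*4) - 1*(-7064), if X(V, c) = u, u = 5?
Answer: 7126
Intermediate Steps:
X(V, c) = 5
b = 40 (b = 24 + 16 = 40)
A(F) = 62 (A(F) = 102 - 1*40 = 102 - 40 = 62)
A(X(5, 2)*4) - 1*(-7064) = 62 - 1*(-7064) = 62 + 7064 = 7126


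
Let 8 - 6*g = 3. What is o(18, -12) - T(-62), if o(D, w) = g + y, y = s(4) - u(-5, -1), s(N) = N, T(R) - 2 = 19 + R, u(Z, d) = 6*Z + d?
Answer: 461/6 ≈ 76.833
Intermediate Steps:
u(Z, d) = d + 6*Z
T(R) = 21 + R (T(R) = 2 + (19 + R) = 21 + R)
g = ⅚ (g = 4/3 - ⅙*3 = 4/3 - ½ = ⅚ ≈ 0.83333)
y = 35 (y = 4 - (-1 + 6*(-5)) = 4 - (-1 - 30) = 4 - 1*(-31) = 4 + 31 = 35)
o(D, w) = 215/6 (o(D, w) = ⅚ + 35 = 215/6)
o(18, -12) - T(-62) = 215/6 - (21 - 62) = 215/6 - 1*(-41) = 215/6 + 41 = 461/6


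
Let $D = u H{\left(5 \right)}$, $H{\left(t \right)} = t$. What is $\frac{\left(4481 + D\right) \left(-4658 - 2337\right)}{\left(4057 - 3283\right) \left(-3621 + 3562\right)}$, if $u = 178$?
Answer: $\frac{37570145}{45666} \approx 822.72$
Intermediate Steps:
$D = 890$ ($D = 178 \cdot 5 = 890$)
$\frac{\left(4481 + D\right) \left(-4658 - 2337\right)}{\left(4057 - 3283\right) \left(-3621 + 3562\right)} = \frac{\left(4481 + 890\right) \left(-4658 - 2337\right)}{\left(4057 - 3283\right) \left(-3621 + 3562\right)} = \frac{5371 \left(-6995\right)}{774 \left(-59\right)} = - \frac{37570145}{-45666} = \left(-37570145\right) \left(- \frac{1}{45666}\right) = \frac{37570145}{45666}$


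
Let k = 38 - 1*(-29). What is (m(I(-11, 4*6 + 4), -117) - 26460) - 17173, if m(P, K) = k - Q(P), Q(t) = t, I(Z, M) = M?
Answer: -43594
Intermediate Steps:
k = 67 (k = 38 + 29 = 67)
m(P, K) = 67 - P
(m(I(-11, 4*6 + 4), -117) - 26460) - 17173 = ((67 - (4*6 + 4)) - 26460) - 17173 = ((67 - (24 + 4)) - 26460) - 17173 = ((67 - 1*28) - 26460) - 17173 = ((67 - 28) - 26460) - 17173 = (39 - 26460) - 17173 = -26421 - 17173 = -43594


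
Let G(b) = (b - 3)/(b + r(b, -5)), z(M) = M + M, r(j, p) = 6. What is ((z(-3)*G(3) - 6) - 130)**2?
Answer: 18496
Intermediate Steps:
z(M) = 2*M
G(b) = (-3 + b)/(6 + b) (G(b) = (b - 3)/(b + 6) = (-3 + b)/(6 + b))
((z(-3)*G(3) - 6) - 130)**2 = (((2*(-3))*((-3 + 3)/(6 + 3)) - 6) - 130)**2 = ((-6*0/9 - 6) - 130)**2 = ((-2*0/3 - 6) - 130)**2 = ((-6*0 - 6) - 130)**2 = ((0 - 6) - 130)**2 = (-6 - 130)**2 = (-136)**2 = 18496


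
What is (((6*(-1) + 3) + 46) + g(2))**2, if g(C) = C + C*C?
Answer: 2401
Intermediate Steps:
g(C) = C + C**2
(((6*(-1) + 3) + 46) + g(2))**2 = (((6*(-1) + 3) + 46) + 2*(1 + 2))**2 = (((-6 + 3) + 46) + 2*3)**2 = ((-3 + 46) + 6)**2 = (43 + 6)**2 = 49**2 = 2401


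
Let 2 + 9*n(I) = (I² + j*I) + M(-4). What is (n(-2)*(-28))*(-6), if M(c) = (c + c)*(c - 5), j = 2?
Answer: 3920/3 ≈ 1306.7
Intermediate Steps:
M(c) = 2*c*(-5 + c) (M(c) = (2*c)*(-5 + c) = 2*c*(-5 + c))
n(I) = 70/9 + I²/9 + 2*I/9 (n(I) = -2/9 + ((I² + 2*I) + 2*(-4)*(-5 - 4))/9 = -2/9 + ((I² + 2*I) + 2*(-4)*(-9))/9 = -2/9 + ((I² + 2*I) + 72)/9 = -2/9 + (72 + I² + 2*I)/9 = -2/9 + (8 + I²/9 + 2*I/9) = 70/9 + I²/9 + 2*I/9)
(n(-2)*(-28))*(-6) = ((70/9 + (⅑)*(-2)² + (2/9)*(-2))*(-28))*(-6) = ((70/9 + (⅑)*4 - 4/9)*(-28))*(-6) = ((70/9 + 4/9 - 4/9)*(-28))*(-6) = ((70/9)*(-28))*(-6) = -1960/9*(-6) = 3920/3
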